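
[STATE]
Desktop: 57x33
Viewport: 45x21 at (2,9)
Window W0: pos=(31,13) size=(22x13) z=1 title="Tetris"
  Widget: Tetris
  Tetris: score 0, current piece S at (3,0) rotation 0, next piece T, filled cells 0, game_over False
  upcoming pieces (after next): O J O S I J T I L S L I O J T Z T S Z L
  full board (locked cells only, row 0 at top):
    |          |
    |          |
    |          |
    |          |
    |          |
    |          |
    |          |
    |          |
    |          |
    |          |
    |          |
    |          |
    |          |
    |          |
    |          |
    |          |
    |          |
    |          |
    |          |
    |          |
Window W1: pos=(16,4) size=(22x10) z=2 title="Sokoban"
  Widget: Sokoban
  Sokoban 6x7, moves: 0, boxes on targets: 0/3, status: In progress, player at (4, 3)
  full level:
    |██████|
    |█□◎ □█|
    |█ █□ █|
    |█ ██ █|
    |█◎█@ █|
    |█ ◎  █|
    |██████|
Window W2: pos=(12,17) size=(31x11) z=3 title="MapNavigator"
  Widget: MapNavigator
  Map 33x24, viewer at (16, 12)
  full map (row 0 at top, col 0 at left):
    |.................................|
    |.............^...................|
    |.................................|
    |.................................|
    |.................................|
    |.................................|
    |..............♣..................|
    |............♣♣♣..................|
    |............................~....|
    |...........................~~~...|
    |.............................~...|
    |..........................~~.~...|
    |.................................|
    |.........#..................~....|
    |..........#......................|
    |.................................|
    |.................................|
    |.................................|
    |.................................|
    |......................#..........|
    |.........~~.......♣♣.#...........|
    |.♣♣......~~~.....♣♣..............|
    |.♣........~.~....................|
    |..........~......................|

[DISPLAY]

              ┃█ █□ █              ┃         
              ┃█ ██ █              ┃         
              ┃█◎█@ █              ┃         
              ┃█ ◎  █              ┃         
              ┗━━━━━━━━━━━━━━━━━━━━┛━━━━━━━━━
                             ┃ Tetris        
                             ┠───────────────
                             ┃          │Next
          ┏━━━━━━━━━━━━━━━━━━━━━━━━━━━━━┓ ▒  
          ┃ MapNavigator                ┃▒▒▒ 
          ┠─────────────────────────────┨    
          ┃.........................~~~.┃    
          ┃...........................~.┃    
          ┃........................~~.~.┃Scor
          ┃..............@..............┃0   
          ┃.......#..................~..┃    
          ┃........#....................┃━━━━
          ┃.............................┃    
          ┗━━━━━━━━━━━━━━━━━━━━━━━━━━━━━┛    
                                             
                                             


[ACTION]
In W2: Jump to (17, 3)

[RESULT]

              ┃█ █□ █              ┃         
              ┃█ ██ █              ┃         
              ┃█◎█@ █              ┃         
              ┃█ ◎  █              ┃         
              ┗━━━━━━━━━━━━━━━━━━━━┛━━━━━━━━━
                             ┃ Tetris        
                             ┠───────────────
                             ┃          │Next
          ┏━━━━━━━━━━━━━━━━━━━━━━━━━━━━━┓ ▒  
          ┃ MapNavigator                ┃▒▒▒ 
          ┠─────────────────────────────┨    
          ┃.............................┃    
          ┃..........^..................┃    
          ┃.............................┃Scor
          ┃..............@..............┃0   
          ┃.............................┃    
          ┃.............................┃━━━━
          ┃...........♣.................┃    
          ┗━━━━━━━━━━━━━━━━━━━━━━━━━━━━━┛    
                                             
                                             


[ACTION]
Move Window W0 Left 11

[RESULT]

              ┃█ █□ █              ┃         
              ┃█ ██ █              ┃         
              ┃█◎█@ █              ┃         
              ┃█ ◎  █              ┃         
              ┗━━━━━━━━━━━━━━━━━━━━┛━━━┓     
                  ┃ Tetris             ┃     
                  ┠────────────────────┨     
                  ┃          │Next:    ┃     
          ┏━━━━━━━━━━━━━━━━━━━━━━━━━━━━━┓    
          ┃ MapNavigator                ┃    
          ┠─────────────────────────────┨    
          ┃.............................┃    
          ┃..........^..................┃    
          ┃.............................┃    
          ┃..............@..............┃    
          ┃.............................┃    
          ┃.............................┃    
          ┃...........♣.................┃    
          ┗━━━━━━━━━━━━━━━━━━━━━━━━━━━━━┛    
                                             
                                             


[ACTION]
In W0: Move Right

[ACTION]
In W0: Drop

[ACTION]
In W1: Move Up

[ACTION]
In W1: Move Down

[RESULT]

              ┃█ █□ █              ┃         
              ┃█ ██ █              ┃         
              ┃█◎█  █              ┃         
              ┃█ ◎@ █              ┃         
              ┗━━━━━━━━━━━━━━━━━━━━┛━━━┓     
                  ┃ Tetris             ┃     
                  ┠────────────────────┨     
                  ┃          │Next:    ┃     
          ┏━━━━━━━━━━━━━━━━━━━━━━━━━━━━━┓    
          ┃ MapNavigator                ┃    
          ┠─────────────────────────────┨    
          ┃.............................┃    
          ┃..........^..................┃    
          ┃.............................┃    
          ┃..............@..............┃    
          ┃.............................┃    
          ┃.............................┃    
          ┃...........♣.................┃    
          ┗━━━━━━━━━━━━━━━━━━━━━━━━━━━━━┛    
                                             
                                             


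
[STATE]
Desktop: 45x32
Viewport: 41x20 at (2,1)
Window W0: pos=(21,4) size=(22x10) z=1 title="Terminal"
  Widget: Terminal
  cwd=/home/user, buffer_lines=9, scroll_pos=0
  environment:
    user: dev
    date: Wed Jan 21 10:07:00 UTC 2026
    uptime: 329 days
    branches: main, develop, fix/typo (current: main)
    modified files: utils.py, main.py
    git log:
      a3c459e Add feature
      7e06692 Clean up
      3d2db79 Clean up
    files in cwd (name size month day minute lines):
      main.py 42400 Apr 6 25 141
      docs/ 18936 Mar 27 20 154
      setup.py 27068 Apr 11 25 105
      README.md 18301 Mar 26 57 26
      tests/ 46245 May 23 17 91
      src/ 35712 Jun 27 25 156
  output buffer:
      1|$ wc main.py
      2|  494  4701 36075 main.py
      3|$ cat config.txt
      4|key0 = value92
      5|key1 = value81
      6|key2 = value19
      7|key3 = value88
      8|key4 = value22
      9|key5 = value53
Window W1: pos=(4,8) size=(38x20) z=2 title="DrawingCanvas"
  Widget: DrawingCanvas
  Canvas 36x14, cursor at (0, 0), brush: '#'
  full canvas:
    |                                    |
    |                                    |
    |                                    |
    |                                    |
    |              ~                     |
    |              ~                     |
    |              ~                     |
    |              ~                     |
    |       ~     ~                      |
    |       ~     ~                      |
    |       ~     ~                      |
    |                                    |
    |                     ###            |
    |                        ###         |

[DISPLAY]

                                         
                                         
                                         
                   ┏━━━━━━━━━━━━━━━━━━━━┓
                   ┃ Terminal           ┃
                   ┠────────────────────┨
                   ┃$ wc main.py        ┃
  ┏━━━━━━━━━━━━━━━━━━━━━━━━━━━━━━━━━━━━┓┃
  ┃ DrawingCanvas                      ┃┃
  ┠────────────────────────────────────┨┃
  ┃+                                   ┃┃
  ┃                                    ┃┃
  ┃                                    ┃┛
  ┃                                    ┃ 
  ┃              ~                     ┃ 
  ┃              ~                     ┃ 
  ┃              ~                     ┃ 
  ┃              ~                     ┃ 
  ┃       ~     ~                      ┃ 
  ┃       ~     ~                      ┃ 


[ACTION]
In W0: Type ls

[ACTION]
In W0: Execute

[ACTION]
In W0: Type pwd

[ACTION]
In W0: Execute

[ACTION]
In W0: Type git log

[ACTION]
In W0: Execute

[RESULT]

                                         
                                         
                                         
                   ┏━━━━━━━━━━━━━━━━━━━━┓
                   ┃ Terminal           ┃
                   ┠────────────────────┨
                   ┃/home/user          ┃
  ┏━━━━━━━━━━━━━━━━━━━━━━━━━━━━━━━━━━━━┓┃
  ┃ DrawingCanvas                      ┃┃
  ┠────────────────────────────────────┨┃
  ┃+                                   ┃┃
  ┃                                    ┃┃
  ┃                                    ┃┛
  ┃                                    ┃ 
  ┃              ~                     ┃ 
  ┃              ~                     ┃ 
  ┃              ~                     ┃ 
  ┃              ~                     ┃ 
  ┃       ~     ~                      ┃ 
  ┃       ~     ~                      ┃ 


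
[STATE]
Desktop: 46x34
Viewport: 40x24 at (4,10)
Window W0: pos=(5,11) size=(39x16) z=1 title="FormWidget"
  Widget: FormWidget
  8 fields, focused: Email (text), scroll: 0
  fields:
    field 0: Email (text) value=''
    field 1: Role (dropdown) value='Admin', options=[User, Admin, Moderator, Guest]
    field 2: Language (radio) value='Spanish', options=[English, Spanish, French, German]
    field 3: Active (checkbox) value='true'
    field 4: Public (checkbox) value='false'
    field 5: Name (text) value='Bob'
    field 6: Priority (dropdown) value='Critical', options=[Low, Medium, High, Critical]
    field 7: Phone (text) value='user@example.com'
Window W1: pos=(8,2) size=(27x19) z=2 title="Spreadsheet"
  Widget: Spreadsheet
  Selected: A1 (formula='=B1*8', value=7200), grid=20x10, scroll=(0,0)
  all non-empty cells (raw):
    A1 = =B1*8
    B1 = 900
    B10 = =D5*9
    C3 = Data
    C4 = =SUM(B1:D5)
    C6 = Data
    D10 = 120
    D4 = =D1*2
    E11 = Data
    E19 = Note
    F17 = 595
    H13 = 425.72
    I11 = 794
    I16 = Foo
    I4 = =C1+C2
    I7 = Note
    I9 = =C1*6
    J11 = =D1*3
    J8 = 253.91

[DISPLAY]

    ┃  3        0       0Data ┃         
 ┏━━┃  4        0       0#CIRC┃━━━━━━━━┓
 ┃ F┃  5        0       0     ┃        ┃
 ┠──┃  6        0       0Data ┃────────┨
 ┃> ┃  7        0       0     ┃       ]┃
 ┃  ┃  8        0       0     ┃      ▼]┃
 ┃  ┃  9        0       0     ┃) Spanis┃
 ┃  ┃ 10        0       0     ┃        ┃
 ┃  ┃ 11        0       0     ┃        ┃
 ┃  ┃ 12        0       0     ┃       ]┃
 ┃  ┗━━━━━━━━━━━━━━━━━━━━━━━━━┛      ▼]┃
 ┃  Phone:      [user@example.com     ]┃
 ┃                                     ┃
 ┃                                     ┃
 ┃                                     ┃
 ┃                                     ┃
 ┗━━━━━━━━━━━━━━━━━━━━━━━━━━━━━━━━━━━━━┛
                                        
                                        
                                        
                                        
                                        
                                        
                                        


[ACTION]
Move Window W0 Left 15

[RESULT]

    ┃  3        0       0Data ┃         
━━━━┃  4        0       0#CIRC┃━━━┓     
rmWi┃  5        0       0     ┃   ┃     
────┃  6        0       0Data ┃───┨     
mail┃  7        0       0     ┃  ]┃     
ole:┃  8        0       0     ┃ ▼]┃     
angu┃  9        0       0     ┃nis┃     
ctiv┃ 10        0       0     ┃   ┃     
ubli┃ 11        0       0     ┃   ┃     
ame:┃ 12        0       0     ┃  ]┃     
rior┗━━━━━━━━━━━━━━━━━━━━━━━━━┛ ▼]┃     
hone:      [user@example.com     ]┃     
                                  ┃     
                                  ┃     
                                  ┃     
                                  ┃     
━━━━━━━━━━━━━━━━━━━━━━━━━━━━━━━━━━┛     
                                        
                                        
                                        
                                        
                                        
                                        
                                        


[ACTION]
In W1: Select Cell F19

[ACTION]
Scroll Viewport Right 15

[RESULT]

  ┃  3        0       0Data ┃           
━━┃  4        0       0#CIRC┃━━━┓       
Wi┃  5        0       0     ┃   ┃       
──┃  6        0       0Data ┃───┨       
il┃  7        0       0     ┃  ]┃       
e:┃  8        0       0     ┃ ▼]┃       
gu┃  9        0       0     ┃nis┃       
iv┃ 10        0       0     ┃   ┃       
li┃ 11        0       0     ┃   ┃       
e:┃ 12        0       0     ┃  ]┃       
or┗━━━━━━━━━━━━━━━━━━━━━━━━━┛ ▼]┃       
ne:      [user@example.com     ]┃       
                                ┃       
                                ┃       
                                ┃       
                                ┃       
━━━━━━━━━━━━━━━━━━━━━━━━━━━━━━━━┛       
                                        
                                        
                                        
                                        
                                        
                                        
                                        


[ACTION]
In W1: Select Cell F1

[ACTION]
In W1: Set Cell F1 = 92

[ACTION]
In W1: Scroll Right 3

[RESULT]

  ┃  3        0       0     ┃           
━━┃  4        0       0     ┃━━━┓       
Wi┃  5        0       0     ┃   ┃       
──┃  6        0       0     ┃───┨       
il┃  7        0       0     ┃  ]┃       
e:┃  8        0       0     ┃ ▼]┃       
gu┃  9        0       0     ┃nis┃       
iv┃ 10      120       0     ┃   ┃       
li┃ 11        0Data         ┃   ┃       
e:┃ 12        0       0     ┃  ]┃       
or┗━━━━━━━━━━━━━━━━━━━━━━━━━┛ ▼]┃       
ne:      [user@example.com     ]┃       
                                ┃       
                                ┃       
                                ┃       
                                ┃       
━━━━━━━━━━━━━━━━━━━━━━━━━━━━━━━━┛       
                                        
                                        
                                        
                                        
                                        
                                        
                                        


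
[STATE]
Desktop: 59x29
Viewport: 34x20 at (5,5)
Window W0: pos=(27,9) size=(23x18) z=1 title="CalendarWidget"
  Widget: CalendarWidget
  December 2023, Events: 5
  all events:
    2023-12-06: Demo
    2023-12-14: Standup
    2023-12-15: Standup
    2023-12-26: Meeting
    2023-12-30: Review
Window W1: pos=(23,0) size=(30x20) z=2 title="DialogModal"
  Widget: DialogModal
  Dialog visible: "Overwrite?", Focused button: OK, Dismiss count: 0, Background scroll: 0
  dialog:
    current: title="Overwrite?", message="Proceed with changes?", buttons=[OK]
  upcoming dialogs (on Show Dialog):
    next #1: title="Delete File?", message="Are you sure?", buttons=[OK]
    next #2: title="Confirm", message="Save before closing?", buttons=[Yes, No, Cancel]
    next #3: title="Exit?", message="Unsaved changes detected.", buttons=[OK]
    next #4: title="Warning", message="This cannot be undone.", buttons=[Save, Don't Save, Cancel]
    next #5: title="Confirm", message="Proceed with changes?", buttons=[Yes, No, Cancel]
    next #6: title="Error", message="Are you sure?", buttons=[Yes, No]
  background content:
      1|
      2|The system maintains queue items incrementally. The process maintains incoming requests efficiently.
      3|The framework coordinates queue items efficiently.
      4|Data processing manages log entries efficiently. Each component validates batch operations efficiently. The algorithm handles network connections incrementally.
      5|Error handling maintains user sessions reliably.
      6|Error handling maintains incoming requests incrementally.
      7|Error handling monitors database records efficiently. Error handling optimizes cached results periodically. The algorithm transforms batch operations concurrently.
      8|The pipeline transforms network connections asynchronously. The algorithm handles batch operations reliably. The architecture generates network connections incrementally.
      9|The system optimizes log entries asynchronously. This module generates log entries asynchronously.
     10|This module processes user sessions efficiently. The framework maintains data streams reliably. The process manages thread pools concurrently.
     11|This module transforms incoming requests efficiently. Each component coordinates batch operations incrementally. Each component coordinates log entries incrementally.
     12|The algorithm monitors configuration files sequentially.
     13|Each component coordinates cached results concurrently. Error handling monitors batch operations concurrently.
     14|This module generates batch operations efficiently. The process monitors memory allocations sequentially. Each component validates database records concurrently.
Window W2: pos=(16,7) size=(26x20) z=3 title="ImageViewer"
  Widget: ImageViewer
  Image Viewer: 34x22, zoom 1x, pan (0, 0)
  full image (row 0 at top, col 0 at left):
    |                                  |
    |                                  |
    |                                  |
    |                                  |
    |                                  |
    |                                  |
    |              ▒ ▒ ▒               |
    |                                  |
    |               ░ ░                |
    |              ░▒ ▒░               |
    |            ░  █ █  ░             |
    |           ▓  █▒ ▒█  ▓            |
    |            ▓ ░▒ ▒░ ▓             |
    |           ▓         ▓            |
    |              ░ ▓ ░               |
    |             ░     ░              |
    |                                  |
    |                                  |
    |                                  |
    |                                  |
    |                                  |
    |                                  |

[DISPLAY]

                  ┃The framework c
                  ┃Data processing
           ┏━━━━━━━━━━━━━━━━━━━━━━
           ┃ ImageViewer          
           ┠──────────────────────
           ┃                      
           ┃                      
           ┃                      
           ┃                      
           ┃                      
           ┃                      
           ┃              ▒ ▒ ▒   
           ┃                      
           ┃               ░ ░    
           ┃              ░▒ ▒░   
           ┃            ░  █ █  ░ 
           ┃           ▓  █▒ ▒█  ▓
           ┃            ▓ ░▒ ▒░ ▓ 
           ┃           ▓         ▓
           ┃              ░ ▓ ░   


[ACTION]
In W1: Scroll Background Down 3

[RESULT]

                  ┃Error handling 
                  ┃Error handling 
           ┏━━━━━━━━━━━━━━━━━━━━━━
           ┃ ImageViewer          
           ┠──────────────────────
           ┃                      
           ┃                      
           ┃                      
           ┃                      
           ┃                      
           ┃                      
           ┃              ▒ ▒ ▒   
           ┃                      
           ┃               ░ ░    
           ┃              ░▒ ▒░   
           ┃            ░  █ █  ░ 
           ┃           ▓  █▒ ▒█  ▓
           ┃            ▓ ░▒ ▒░ ▓ 
           ┃           ▓         ▓
           ┃              ░ ▓ ░   


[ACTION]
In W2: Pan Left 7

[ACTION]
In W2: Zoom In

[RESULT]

                  ┃Error handling 
                  ┃Error handling 
           ┏━━━━━━━━━━━━━━━━━━━━━━
           ┃ ImageViewer          
           ┠──────────────────────
           ┃                      
           ┃                      
           ┃                      
           ┃                      
           ┃                      
           ┃                      
           ┃                      
           ┃                      
           ┃                      
           ┃                      
           ┃                      
           ┃                      
           ┃                      
           ┃                      
           ┃                      


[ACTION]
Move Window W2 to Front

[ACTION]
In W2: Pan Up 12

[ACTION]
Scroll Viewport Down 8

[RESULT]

           ┠──────────────────────
           ┃                      
           ┃                      
           ┃                      
           ┃                      
           ┃                      
           ┃                      
           ┃                      
           ┃                      
           ┃                      
           ┃                      
           ┃                      
           ┃                      
           ┃                      
           ┃                      
           ┃                      
           ┃                      
           ┗━━━━━━━━━━━━━━━━━━━━━━
                                  
                                  


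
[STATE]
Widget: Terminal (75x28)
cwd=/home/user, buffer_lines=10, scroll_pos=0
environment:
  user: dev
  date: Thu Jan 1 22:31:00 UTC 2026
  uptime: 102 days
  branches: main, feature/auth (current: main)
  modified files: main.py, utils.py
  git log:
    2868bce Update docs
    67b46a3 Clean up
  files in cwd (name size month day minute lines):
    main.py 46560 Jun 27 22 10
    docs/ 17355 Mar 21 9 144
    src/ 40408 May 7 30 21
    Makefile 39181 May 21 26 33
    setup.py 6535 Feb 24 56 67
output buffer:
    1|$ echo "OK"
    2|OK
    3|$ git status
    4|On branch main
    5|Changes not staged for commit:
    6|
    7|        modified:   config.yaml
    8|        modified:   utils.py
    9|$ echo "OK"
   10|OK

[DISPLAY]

$ echo "OK"                                                                
OK                                                                         
$ git status                                                               
On branch main                                                             
Changes not staged for commit:                                             
                                                                           
        modified:   config.yaml                                            
        modified:   utils.py                                               
$ echo "OK"                                                                
OK                                                                         
$ █                                                                        
                                                                           
                                                                           
                                                                           
                                                                           
                                                                           
                                                                           
                                                                           
                                                                           
                                                                           
                                                                           
                                                                           
                                                                           
                                                                           
                                                                           
                                                                           
                                                                           
                                                                           


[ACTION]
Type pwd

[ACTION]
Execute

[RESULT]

$ echo "OK"                                                                
OK                                                                         
$ git status                                                               
On branch main                                                             
Changes not staged for commit:                                             
                                                                           
        modified:   config.yaml                                            
        modified:   utils.py                                               
$ echo "OK"                                                                
OK                                                                         
$ pwd                                                                      
/home/user                                                                 
$ █                                                                        
                                                                           
                                                                           
                                                                           
                                                                           
                                                                           
                                                                           
                                                                           
                                                                           
                                                                           
                                                                           
                                                                           
                                                                           
                                                                           
                                                                           
                                                                           


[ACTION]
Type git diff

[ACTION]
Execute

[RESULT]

$ echo "OK"                                                                
OK                                                                         
$ git status                                                               
On branch main                                                             
Changes not staged for commit:                                             
                                                                           
        modified:   config.yaml                                            
        modified:   utils.py                                               
$ echo "OK"                                                                
OK                                                                         
$ pwd                                                                      
/home/user                                                                 
$ git diff                                                                 
diff --git a/main.py b/main.py                                             
--- a/main.py                                                              
+++ b/main.py                                                              
@@ -1,3 +1,4 @@                                                            
+# updated                                                                 
 import sys                                                                
$ █                                                                        
                                                                           
                                                                           
                                                                           
                                                                           
                                                                           
                                                                           
                                                                           
                                                                           


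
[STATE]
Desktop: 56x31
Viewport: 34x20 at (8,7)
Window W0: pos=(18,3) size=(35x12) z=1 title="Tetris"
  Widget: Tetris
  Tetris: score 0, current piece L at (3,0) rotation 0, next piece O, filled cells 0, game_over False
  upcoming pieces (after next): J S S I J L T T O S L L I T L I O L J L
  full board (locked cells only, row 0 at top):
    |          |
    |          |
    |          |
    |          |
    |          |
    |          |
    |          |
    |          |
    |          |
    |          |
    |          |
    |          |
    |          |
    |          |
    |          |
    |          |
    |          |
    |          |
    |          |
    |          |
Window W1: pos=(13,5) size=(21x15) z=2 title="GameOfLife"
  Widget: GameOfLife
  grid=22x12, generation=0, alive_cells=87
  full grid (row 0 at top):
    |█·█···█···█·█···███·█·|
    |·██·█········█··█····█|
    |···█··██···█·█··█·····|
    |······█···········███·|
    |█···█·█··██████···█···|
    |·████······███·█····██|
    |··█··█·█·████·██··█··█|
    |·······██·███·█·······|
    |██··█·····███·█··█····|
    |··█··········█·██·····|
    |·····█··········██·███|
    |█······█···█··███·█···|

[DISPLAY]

     ┠───────────────────┨        
     ┃Gen: 0             ┃        
     ┃██·█········█··█···┃        
     ┃··█··██···█·█··█···┃        
     ┃·····█···········██┃        
     ┃···█·█··██████···█·┃e:      
     ┃████······███·█····┃        
     ┃·█··█·█·████·██··█·┃━━━━━━━━
     ┃······██·███·█·····┃        
     ┃█··█·····███·█··█··┃        
     ┃·█··········█·██···┃        
     ┃····█··········██·█┃        
     ┗━━━━━━━━━━━━━━━━━━━┛        
                                  
                                  
                                  
                                  
                                  
                                  
                                  


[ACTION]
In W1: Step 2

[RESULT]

     ┠───────────────────┨        
     ┃Gen: 2             ┃        
     ┃█···█·█····█··█··█·┃        
     ┃████·······████·█·█┃        
     ┃█··█·██·····█···█··┃        
     ┃██····█······██·█··┃e:      
     ┃···█·█·██····██···█┃        
     ┃········█····██···█┃━━━━━━━━
     ┃█···██···█···█·····┃        
     ┃██····██████·······┃        
     ┃·········██████·██·┃        
     ┃···········██··█···┃        
     ┗━━━━━━━━━━━━━━━━━━━┛        
                                  
                                  
                                  
                                  
                                  
                                  
                                  


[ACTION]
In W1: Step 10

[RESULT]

     ┠───────────────────┨        
     ┃Gen: 12            ┃        
     ┃···········██······┃        
     ┃···········█·····█·┃        
     ┃···········█···█···┃        
     ┃············██·██··┃e:      
     ┃················██·┃        
     ┃················██·┃━━━━━━━━
     ┃············█····█·┃        
     ┃···········█·█·····┃        
     ┃···········█··█····┃        
     ┃············██·····┃        
     ┗━━━━━━━━━━━━━━━━━━━┛        
                                  
                                  
                                  
                                  
                                  
                                  
                                  


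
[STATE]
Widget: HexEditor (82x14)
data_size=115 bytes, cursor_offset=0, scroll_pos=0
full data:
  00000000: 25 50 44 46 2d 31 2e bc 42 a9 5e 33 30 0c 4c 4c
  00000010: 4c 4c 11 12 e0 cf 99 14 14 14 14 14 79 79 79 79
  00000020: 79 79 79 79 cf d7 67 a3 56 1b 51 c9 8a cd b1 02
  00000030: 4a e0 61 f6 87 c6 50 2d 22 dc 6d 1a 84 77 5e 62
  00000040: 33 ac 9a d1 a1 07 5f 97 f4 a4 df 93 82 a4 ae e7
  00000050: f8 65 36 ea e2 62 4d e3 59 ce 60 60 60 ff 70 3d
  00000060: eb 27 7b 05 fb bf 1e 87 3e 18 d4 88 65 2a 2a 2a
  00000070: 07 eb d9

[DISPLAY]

00000000  25 50 44 46 2d 31 2e bc  42 a9 5e 33 30 0c 4c 4c  |%PDF-1..B.^30.LL|    
00000010  4c 4c 11 12 e0 cf 99 14  14 14 14 14 79 79 79 79  |LL..........yyyy|    
00000020  79 79 79 79 cf d7 67 a3  56 1b 51 c9 8a cd b1 02  |yyyy..g.V.Q.....|    
00000030  4a e0 61 f6 87 c6 50 2d  22 dc 6d 1a 84 77 5e 62  |J.a...P-".m..w^b|    
00000040  33 ac 9a d1 a1 07 5f 97  f4 a4 df 93 82 a4 ae e7  |3....._.........|    
00000050  f8 65 36 ea e2 62 4d e3  59 ce 60 60 60 ff 70 3d  |.e6..bM.Y.```.p=|    
00000060  eb 27 7b 05 fb bf 1e 87  3e 18 d4 88 65 2a 2a 2a  |.'{.....>...e***|    
00000070  07 eb d9                                          |...             |    
                                                                                  
                                                                                  
                                                                                  
                                                                                  
                                                                                  
                                                                                  


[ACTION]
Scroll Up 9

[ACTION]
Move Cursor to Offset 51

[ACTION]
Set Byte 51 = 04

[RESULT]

00000000  25 50 44 46 2d 31 2e bc  42 a9 5e 33 30 0c 4c 4c  |%PDF-1..B.^30.LL|    
00000010  4c 4c 11 12 e0 cf 99 14  14 14 14 14 79 79 79 79  |LL..........yyyy|    
00000020  79 79 79 79 cf d7 67 a3  56 1b 51 c9 8a cd b1 02  |yyyy..g.V.Q.....|    
00000030  4a e0 61 04 87 c6 50 2d  22 dc 6d 1a 84 77 5e 62  |J.a...P-".m..w^b|    
00000040  33 ac 9a d1 a1 07 5f 97  f4 a4 df 93 82 a4 ae e7  |3....._.........|    
00000050  f8 65 36 ea e2 62 4d e3  59 ce 60 60 60 ff 70 3d  |.e6..bM.Y.```.p=|    
00000060  eb 27 7b 05 fb bf 1e 87  3e 18 d4 88 65 2a 2a 2a  |.'{.....>...e***|    
00000070  07 eb d9                                          |...             |    
                                                                                  
                                                                                  
                                                                                  
                                                                                  
                                                                                  
                                                                                  


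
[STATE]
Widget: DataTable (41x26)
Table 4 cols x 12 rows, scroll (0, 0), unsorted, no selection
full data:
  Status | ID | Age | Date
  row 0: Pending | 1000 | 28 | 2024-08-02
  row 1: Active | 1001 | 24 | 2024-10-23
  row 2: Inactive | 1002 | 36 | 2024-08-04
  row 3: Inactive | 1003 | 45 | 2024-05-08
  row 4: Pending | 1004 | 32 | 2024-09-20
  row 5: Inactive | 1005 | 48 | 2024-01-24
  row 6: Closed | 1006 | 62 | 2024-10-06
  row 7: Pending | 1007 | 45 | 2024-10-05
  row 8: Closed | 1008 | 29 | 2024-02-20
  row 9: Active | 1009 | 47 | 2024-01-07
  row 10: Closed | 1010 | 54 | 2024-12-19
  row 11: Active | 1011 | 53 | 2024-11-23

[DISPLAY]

Status  │ID  │Age│Date                   
────────┼────┼───┼──────────             
Pending │1000│28 │2024-08-02             
Active  │1001│24 │2024-10-23             
Inactive│1002│36 │2024-08-04             
Inactive│1003│45 │2024-05-08             
Pending │1004│32 │2024-09-20             
Inactive│1005│48 │2024-01-24             
Closed  │1006│62 │2024-10-06             
Pending │1007│45 │2024-10-05             
Closed  │1008│29 │2024-02-20             
Active  │1009│47 │2024-01-07             
Closed  │1010│54 │2024-12-19             
Active  │1011│53 │2024-11-23             
                                         
                                         
                                         
                                         
                                         
                                         
                                         
                                         
                                         
                                         
                                         
                                         


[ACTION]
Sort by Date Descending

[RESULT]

Status  │ID  │Age│Date     ▼             
────────┼────┼───┼──────────             
Closed  │1010│54 │2024-12-19             
Active  │1011│53 │2024-11-23             
Active  │1001│24 │2024-10-23             
Closed  │1006│62 │2024-10-06             
Pending │1007│45 │2024-10-05             
Pending │1004│32 │2024-09-20             
Inactive│1002│36 │2024-08-04             
Pending │1000│28 │2024-08-02             
Inactive│1003│45 │2024-05-08             
Closed  │1008│29 │2024-02-20             
Inactive│1005│48 │2024-01-24             
Active  │1009│47 │2024-01-07             
                                         
                                         
                                         
                                         
                                         
                                         
                                         
                                         
                                         
                                         
                                         
                                         


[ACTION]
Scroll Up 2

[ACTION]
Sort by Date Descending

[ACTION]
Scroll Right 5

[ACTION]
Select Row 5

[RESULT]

Status  │ID  │Age│Date     ▼             
────────┼────┼───┼──────────             
Closed  │1010│54 │2024-12-19             
Active  │1011│53 │2024-11-23             
Active  │1001│24 │2024-10-23             
Closed  │1006│62 │2024-10-06             
Pending │1007│45 │2024-10-05             
>ending │1004│32 │2024-09-20             
Inactive│1002│36 │2024-08-04             
Pending │1000│28 │2024-08-02             
Inactive│1003│45 │2024-05-08             
Closed  │1008│29 │2024-02-20             
Inactive│1005│48 │2024-01-24             
Active  │1009│47 │2024-01-07             
                                         
                                         
                                         
                                         
                                         
                                         
                                         
                                         
                                         
                                         
                                         
                                         


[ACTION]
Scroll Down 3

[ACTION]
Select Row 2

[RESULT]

Status  │ID  │Age│Date     ▼             
────────┼────┼───┼──────────             
Closed  │1010│54 │2024-12-19             
Active  │1011│53 │2024-11-23             
>ctive  │1001│24 │2024-10-23             
Closed  │1006│62 │2024-10-06             
Pending │1007│45 │2024-10-05             
Pending │1004│32 │2024-09-20             
Inactive│1002│36 │2024-08-04             
Pending │1000│28 │2024-08-02             
Inactive│1003│45 │2024-05-08             
Closed  │1008│29 │2024-02-20             
Inactive│1005│48 │2024-01-24             
Active  │1009│47 │2024-01-07             
                                         
                                         
                                         
                                         
                                         
                                         
                                         
                                         
                                         
                                         
                                         
                                         
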